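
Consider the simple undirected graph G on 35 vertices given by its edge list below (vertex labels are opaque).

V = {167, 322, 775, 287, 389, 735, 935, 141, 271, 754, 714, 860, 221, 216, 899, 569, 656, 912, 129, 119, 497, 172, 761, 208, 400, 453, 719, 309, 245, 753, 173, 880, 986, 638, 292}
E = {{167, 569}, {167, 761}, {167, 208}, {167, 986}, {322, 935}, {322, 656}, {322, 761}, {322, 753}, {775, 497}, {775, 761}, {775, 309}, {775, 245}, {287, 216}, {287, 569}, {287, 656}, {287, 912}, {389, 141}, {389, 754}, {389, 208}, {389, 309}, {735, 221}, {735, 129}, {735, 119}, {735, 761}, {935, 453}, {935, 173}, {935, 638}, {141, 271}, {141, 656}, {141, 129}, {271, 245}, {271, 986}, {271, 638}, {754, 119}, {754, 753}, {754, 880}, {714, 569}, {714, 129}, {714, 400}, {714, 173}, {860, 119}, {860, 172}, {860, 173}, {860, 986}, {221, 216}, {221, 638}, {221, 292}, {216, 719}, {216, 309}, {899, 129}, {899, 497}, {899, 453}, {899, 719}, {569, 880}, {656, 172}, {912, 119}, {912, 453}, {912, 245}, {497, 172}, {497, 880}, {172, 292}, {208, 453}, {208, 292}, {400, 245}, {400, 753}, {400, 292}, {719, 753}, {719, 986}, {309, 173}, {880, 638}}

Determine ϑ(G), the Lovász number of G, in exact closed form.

15

Vertex 292 has 4 neighbors: 221, 172, 208, 400.
deg(173) = 4; N(173) = {935, 714, 860, 309}.
N(735) = {221, 129, 119, 761}, |N(735)| = 4.
N(167) = {569, 761, 208, 986}, |N(167)| = 4.
Every vertex has degree 4 (N=35); Kneser-type, 3-subsets of [7].
spec(A) ≈ [4.0, 2.0, -1.0, -3.0] (distinct, 6 d.p.).
λ_max=4, λ_min=-3; ϑ = −35·λ_min/(λ_max−λ_min) = 15.
= 15.00000000… (decimal).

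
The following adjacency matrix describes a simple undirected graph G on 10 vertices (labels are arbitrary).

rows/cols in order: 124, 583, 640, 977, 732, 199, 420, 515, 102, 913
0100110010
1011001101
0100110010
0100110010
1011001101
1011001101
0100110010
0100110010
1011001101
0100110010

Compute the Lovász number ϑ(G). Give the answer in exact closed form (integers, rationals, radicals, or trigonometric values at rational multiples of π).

6

Vertex 732 has 6 neighbors: 124, 640, 977, 420, 515, 913.
N(124) = {583, 732, 199, 102}, |N(124)| = 4.
N(199) = {124, 640, 977, 420, 515, 913}, |N(199)| = 6.
N(583) = {124, 640, 977, 420, 515, 913}, |N(583)| = 6.
G = K_{6,4}: α = 6 = χ(Ḡ), so ϑ = 6.
= 6.000000… (decimal).
6 ≤ 6 ≤ 6: collapsed.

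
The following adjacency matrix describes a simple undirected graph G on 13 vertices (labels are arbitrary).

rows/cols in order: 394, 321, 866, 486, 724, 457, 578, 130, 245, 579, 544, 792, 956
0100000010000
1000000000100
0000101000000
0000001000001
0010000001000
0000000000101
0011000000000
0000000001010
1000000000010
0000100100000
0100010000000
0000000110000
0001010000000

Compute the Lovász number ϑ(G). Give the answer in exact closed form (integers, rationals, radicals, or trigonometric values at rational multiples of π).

deg(866) = 2; N(866) = {724, 578}.
Vertex 544 has 2 neighbors: 321, 457.
deg(956) = 2; N(956) = {486, 457}.
N(130) = {579, 792}, |N(130)| = 2.
2-regular, N=13; this is C_{13}, the 13-cycle.
Distinct eigenvalues (to 5 d.p.): [2.0, 1.77091, 1.13613, 0.24107, -0.70921, -1.49702, -1.94188].
Lovász: ϑ = −13(-2*cos(pi/13))/(2+-(-1)*2*cos(pi/13)) = 13*cos(pi/13)/(cos(pi/13) + 1).
Numerically 6.404168563.
Check 6 ≤ 13*cos(pi/13)/(cos(pi/13) + 1) ≤ 7: both strict.

13*cos(pi/13)/(cos(pi/13) + 1)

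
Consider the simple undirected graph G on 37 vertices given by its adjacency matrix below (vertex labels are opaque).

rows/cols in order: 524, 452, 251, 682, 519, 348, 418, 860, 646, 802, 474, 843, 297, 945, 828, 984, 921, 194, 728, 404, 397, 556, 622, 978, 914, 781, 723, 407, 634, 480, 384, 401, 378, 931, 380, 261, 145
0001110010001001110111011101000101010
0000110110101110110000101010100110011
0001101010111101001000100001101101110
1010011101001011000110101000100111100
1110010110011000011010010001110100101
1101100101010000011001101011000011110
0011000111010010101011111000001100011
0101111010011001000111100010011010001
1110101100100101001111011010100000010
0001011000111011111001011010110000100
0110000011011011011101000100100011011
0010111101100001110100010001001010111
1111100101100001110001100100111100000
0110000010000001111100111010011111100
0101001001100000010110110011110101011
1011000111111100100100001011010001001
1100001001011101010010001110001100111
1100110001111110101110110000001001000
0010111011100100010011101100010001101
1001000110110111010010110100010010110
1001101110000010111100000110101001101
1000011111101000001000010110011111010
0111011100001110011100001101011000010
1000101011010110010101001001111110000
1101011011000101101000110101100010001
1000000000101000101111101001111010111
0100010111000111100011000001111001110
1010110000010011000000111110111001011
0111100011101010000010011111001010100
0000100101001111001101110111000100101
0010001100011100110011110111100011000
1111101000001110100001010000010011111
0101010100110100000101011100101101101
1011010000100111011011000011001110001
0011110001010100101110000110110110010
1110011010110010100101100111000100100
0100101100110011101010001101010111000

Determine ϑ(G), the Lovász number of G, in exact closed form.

deg(401) = 18; N(401) = {524, 452, 251, 682, 519, 418, 297, 945, 828, 921, 556, 978, 480, 378, 931, 380, 261, 145}.
N(407) = {524, 251, 519, 348, 843, 828, 984, 622, 978, 914, 781, 723, 634, 480, 384, 931, 261, 145}, |N(407)| = 18.
deg(802) = 18; N(802) = {682, 348, 418, 474, 843, 297, 828, 984, 921, 194, 728, 556, 978, 914, 723, 634, 480, 380}.
N(781) = {524, 474, 297, 921, 728, 404, 397, 556, 622, 914, 407, 634, 480, 384, 378, 380, 261, 145}, |N(781)| = 18.
18-regular, N=37; strongly regular (37,18,8,9).
The 3 distinct eigenvalues: [18.0, 2.541, -3.541].
Lovász (edge-transitive): ϑ = −37·(-sqrt(37)/2 - 1/2)/((18)−(-sqrt(37)/2 - 1/2)) = sqrt(37).
Numerically 6.08276253.

sqrt(37)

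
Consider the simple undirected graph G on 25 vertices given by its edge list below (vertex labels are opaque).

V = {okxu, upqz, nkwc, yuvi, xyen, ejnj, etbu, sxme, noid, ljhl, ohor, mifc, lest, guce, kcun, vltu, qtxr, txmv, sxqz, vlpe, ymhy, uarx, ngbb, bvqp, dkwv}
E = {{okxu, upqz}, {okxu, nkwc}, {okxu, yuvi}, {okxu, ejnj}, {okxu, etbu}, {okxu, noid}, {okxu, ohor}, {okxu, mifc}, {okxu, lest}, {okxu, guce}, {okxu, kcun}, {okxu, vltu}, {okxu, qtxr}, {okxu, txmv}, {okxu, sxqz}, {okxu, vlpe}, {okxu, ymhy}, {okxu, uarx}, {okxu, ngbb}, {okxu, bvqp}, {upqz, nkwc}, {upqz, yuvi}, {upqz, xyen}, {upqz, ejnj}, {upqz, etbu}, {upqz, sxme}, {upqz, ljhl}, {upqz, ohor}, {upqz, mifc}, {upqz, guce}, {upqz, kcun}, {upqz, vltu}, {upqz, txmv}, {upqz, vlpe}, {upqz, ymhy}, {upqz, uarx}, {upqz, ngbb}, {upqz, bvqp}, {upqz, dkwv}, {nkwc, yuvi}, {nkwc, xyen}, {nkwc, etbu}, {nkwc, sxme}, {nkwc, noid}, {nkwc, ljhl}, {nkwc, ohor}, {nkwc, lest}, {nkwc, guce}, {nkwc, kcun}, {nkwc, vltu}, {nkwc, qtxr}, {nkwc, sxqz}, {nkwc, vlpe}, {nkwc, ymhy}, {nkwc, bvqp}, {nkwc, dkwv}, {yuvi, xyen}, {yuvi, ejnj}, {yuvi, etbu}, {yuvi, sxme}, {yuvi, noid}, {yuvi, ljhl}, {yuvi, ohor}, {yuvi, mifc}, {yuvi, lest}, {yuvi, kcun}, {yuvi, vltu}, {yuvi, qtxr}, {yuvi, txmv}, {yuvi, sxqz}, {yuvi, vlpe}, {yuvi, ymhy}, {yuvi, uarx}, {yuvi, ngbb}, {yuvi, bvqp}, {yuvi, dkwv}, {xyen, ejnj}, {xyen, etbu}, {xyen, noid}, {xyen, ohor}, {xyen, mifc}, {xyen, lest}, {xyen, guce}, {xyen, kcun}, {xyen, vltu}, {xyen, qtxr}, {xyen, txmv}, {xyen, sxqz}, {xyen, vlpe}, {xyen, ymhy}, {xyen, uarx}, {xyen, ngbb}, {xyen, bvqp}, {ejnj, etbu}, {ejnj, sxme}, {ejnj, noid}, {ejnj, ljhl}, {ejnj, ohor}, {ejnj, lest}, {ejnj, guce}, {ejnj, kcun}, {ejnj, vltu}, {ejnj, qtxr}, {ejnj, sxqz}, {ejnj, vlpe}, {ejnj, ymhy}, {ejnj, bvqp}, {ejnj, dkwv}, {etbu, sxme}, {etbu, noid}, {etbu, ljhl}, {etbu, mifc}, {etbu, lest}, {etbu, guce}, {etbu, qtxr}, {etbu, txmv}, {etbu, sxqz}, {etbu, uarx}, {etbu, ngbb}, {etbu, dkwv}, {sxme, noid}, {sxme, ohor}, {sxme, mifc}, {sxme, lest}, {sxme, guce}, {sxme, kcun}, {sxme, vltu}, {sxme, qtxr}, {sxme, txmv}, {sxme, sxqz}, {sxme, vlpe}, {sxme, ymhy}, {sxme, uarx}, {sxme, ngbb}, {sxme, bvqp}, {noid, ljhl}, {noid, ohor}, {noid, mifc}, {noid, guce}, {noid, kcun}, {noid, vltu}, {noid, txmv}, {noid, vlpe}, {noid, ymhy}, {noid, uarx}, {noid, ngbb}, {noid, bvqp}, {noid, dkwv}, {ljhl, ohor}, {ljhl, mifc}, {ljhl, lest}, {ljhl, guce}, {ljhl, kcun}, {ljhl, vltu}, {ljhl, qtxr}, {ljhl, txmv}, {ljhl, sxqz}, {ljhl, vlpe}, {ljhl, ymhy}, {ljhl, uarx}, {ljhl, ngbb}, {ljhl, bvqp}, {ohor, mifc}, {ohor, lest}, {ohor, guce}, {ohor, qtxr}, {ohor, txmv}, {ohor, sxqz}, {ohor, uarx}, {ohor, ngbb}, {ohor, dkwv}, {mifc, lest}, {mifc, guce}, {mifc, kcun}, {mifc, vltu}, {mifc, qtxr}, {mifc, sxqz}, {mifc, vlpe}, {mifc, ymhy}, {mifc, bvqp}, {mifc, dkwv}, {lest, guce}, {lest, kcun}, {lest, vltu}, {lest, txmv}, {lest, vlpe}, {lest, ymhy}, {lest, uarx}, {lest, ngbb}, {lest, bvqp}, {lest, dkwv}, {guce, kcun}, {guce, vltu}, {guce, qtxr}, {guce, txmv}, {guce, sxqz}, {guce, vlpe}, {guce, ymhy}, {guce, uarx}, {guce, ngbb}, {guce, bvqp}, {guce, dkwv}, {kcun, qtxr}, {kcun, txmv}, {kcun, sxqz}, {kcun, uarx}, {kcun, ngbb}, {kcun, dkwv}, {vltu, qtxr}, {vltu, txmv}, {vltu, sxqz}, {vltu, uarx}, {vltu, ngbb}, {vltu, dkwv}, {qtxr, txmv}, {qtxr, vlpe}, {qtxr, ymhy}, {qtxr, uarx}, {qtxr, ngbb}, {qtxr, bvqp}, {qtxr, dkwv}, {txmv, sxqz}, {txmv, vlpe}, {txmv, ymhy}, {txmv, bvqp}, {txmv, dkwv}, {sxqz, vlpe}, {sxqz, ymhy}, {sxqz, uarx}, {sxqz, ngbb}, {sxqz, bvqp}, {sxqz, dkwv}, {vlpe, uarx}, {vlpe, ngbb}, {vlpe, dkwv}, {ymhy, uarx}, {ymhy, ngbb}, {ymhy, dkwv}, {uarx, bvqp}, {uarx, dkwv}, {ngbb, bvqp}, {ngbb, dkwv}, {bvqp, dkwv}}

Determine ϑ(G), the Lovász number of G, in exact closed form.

N(kcun) = {okxu, upqz, nkwc, yuvi, xyen, ejnj, sxme, noid, ljhl, mifc, lest, guce, qtxr, txmv, sxqz, uarx, ngbb, dkwv}, |N(kcun)| = 18.
N(lest) = {okxu, nkwc, yuvi, xyen, ejnj, etbu, sxme, ljhl, ohor, mifc, guce, kcun, vltu, txmv, vlpe, ymhy, uarx, ngbb, bvqp, dkwv}, |N(lest)| = 20.
Vertex xyen has 20 neighbors: upqz, nkwc, yuvi, ejnj, etbu, noid, ohor, mifc, lest, guce, kcun, vltu, qtxr, txmv, sxqz, vlpe, ymhy, uarx, ngbb, bvqp.
N(nkwc) = {okxu, upqz, yuvi, xyen, etbu, sxme, noid, ljhl, ohor, lest, guce, kcun, vltu, qtxr, sxqz, vlpe, ymhy, bvqp, dkwv}, |N(nkwc)| = 19.
G = K_{7,6,5,5,2}: α = 7 = χ(Ḡ), so ϑ = 7.
≈ 7.00000 (to 5 d.p.).
7 ≤ 7 ≤ 7: collapsed.

7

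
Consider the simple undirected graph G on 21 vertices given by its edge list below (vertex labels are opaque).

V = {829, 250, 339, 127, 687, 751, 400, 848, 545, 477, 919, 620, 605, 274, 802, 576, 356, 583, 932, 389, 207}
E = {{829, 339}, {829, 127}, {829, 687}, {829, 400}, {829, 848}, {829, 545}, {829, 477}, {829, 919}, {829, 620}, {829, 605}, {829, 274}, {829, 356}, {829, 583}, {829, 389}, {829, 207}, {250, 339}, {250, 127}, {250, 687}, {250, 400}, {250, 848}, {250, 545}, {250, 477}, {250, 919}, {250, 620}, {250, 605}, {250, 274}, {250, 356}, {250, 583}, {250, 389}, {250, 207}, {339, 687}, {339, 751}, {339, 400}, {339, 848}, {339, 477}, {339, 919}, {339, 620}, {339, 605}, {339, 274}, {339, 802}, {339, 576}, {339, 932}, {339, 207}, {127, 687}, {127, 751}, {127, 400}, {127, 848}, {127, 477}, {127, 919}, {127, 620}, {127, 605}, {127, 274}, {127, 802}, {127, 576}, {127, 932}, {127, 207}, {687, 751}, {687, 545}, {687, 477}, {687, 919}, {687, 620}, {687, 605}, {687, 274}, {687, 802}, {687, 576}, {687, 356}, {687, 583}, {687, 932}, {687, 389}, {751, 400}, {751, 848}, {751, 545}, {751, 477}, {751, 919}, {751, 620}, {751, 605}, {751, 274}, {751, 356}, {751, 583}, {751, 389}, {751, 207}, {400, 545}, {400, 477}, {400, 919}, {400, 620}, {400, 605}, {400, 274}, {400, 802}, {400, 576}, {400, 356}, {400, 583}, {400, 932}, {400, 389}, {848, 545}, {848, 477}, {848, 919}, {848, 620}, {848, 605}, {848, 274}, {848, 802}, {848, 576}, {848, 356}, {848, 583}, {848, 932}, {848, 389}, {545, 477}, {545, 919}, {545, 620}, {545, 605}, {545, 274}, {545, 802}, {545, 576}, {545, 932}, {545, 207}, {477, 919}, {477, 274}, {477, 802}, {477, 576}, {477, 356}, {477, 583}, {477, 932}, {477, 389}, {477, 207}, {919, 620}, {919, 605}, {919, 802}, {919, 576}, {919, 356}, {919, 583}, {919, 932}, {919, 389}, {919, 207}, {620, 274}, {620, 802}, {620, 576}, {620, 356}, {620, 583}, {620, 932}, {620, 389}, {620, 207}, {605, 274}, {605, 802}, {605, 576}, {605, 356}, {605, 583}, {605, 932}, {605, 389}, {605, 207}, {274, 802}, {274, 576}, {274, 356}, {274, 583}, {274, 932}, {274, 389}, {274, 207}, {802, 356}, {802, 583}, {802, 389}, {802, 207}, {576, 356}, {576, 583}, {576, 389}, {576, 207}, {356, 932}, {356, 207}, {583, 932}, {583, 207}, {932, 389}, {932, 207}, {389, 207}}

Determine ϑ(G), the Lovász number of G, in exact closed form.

Vertex 829 has 15 neighbors: 339, 127, 687, 400, 848, 545, 477, 919, 620, 605, 274, 356, 583, 389, 207.
N(400) = {829, 250, 339, 127, 751, 545, 477, 919, 620, 605, 274, 802, 576, 356, 583, 932, 389}, |N(400)| = 17.
N(751) = {339, 127, 687, 400, 848, 545, 477, 919, 620, 605, 274, 356, 583, 389, 207}, |N(751)| = 15.
N(389) = {829, 250, 687, 751, 400, 848, 477, 919, 620, 605, 274, 802, 576, 932, 207}, |N(389)| = 15.
K_{6,6,4,3,2} (perfect); ϑ(G) = α(G) = max{6,6,4,3,2} = 6.
= 6.00000000… (decimal).
α=6, χ(Ḡ)=6; ϑ=6 lies between (collapsed).

6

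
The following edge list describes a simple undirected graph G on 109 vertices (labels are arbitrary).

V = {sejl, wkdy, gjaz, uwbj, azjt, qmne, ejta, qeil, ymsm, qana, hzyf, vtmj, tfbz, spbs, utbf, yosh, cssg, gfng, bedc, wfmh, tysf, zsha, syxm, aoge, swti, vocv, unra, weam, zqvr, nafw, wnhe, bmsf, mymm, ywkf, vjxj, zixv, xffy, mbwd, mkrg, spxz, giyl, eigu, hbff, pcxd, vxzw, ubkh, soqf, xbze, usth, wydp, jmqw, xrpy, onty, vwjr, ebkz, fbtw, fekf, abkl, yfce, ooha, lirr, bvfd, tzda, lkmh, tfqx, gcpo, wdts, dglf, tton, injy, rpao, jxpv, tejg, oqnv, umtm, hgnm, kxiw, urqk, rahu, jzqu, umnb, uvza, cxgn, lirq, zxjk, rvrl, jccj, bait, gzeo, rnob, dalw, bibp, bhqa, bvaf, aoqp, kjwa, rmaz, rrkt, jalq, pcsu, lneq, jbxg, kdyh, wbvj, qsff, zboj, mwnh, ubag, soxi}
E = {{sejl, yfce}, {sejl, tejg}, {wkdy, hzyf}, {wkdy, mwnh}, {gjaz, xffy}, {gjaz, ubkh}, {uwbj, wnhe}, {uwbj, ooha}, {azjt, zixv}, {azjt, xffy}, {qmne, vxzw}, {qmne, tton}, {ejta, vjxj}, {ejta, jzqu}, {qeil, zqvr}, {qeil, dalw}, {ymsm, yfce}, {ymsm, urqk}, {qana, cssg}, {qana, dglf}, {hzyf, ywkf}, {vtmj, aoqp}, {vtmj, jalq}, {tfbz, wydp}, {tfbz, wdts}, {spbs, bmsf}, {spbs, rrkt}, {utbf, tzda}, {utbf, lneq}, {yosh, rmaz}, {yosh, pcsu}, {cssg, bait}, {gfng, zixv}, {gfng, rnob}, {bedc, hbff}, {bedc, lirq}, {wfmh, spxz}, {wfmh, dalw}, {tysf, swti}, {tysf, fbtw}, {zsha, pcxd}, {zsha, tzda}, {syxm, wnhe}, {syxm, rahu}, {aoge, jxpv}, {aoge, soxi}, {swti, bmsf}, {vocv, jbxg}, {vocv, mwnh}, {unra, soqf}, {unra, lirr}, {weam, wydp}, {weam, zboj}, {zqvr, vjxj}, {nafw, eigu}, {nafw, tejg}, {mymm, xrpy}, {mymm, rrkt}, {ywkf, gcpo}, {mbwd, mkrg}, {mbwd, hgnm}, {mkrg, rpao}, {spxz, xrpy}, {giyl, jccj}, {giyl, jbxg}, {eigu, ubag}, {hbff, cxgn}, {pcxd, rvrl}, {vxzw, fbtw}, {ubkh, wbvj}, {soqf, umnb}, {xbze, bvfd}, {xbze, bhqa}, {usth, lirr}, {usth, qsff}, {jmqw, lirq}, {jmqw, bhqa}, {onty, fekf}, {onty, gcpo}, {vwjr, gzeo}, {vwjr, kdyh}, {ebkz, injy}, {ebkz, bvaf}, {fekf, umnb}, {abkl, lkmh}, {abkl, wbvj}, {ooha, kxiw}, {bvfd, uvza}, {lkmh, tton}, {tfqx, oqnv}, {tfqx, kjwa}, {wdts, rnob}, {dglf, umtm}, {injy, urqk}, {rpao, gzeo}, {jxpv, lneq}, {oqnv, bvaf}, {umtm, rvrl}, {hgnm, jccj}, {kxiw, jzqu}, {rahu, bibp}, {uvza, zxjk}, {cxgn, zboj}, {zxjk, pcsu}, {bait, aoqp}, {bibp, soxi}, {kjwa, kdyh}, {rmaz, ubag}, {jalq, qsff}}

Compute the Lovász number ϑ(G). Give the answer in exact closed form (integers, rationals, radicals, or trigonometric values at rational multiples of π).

deg(onty) = 2; N(onty) = {fekf, gcpo}.
deg(vxzw) = 2; N(vxzw) = {qmne, fbtw}.
deg(zsha) = 2; N(zsha) = {pcxd, tzda}.
N(vjxj) = {ejta, zqvr}, |N(vjxj)| = 2.
109-vertex 2-regular graph: a single 109-cycle (edge-transitive).
The 55 distinct eigenvalues: [2.0, 1.99668, 1.98672, 1.97017, 1.94707, 1.9175, 1.88157, 1.83938, 1.79108, 1.73683, 1.67682, 1.61123, 1.54029, 1.46424, 1.38332, 1.2978, 1.20797, 1.11413, 1.01659, 0.91568, 0.81172, 0.70506, 0.59606, 0.48509, 0.3725, 0.25867, 0.14399, 0.02882, -0.08644, -0.20141, -0.31572, -0.42897, -0.5408, -0.65083, -0.7587, -0.86406, -0.96654, -1.06581, -1.16154, -1.25341, -1.34111, -1.42437, -1.50289, -1.57642, -1.64471, -1.70754, -1.76469, -1.81598, -1.86125, -1.90032, -1.93309, -1.95943, -1.97927, -1.99253, -1.99917].
λ_max=2, λ_min=-2*cos(pi/109); ϑ = −109·λ_min/(λ_max−λ_min) = 109*cos(pi/109)/(cos(pi/109) + 1).
ϑ(G) ≈ 54.4886801.
α=54, χ(Ḡ)=55; ϑ=109*cos(pi/109)/(cos(pi/109) + 1) lies between (both strict).

109*cos(pi/109)/(cos(pi/109) + 1)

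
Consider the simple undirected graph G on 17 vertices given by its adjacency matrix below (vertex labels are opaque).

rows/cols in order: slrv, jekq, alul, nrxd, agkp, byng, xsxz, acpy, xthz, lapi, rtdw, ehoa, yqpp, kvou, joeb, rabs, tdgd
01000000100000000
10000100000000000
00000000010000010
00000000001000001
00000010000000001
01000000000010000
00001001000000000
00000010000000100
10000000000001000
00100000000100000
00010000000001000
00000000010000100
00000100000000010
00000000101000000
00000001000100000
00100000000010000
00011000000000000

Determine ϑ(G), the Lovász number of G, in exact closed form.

Vertex xthz has 2 neighbors: slrv, kvou.
deg(slrv) = 2; N(slrv) = {jekq, xthz}.
N(alul) = {lapi, rabs}, |N(alul)| = 2.
Vertex acpy has 2 neighbors: xsxz, joeb.
17-vertex 2-regular graph: this is C_{17}, the 17-cycle.
spec(A) ≈ [2.0, 1.8649, 1.478, 0.8915, 0.1845, -0.5473, -1.2053, -1.7004, -1.9659] (distinct, 4 d.p.).
−17·(-2*cos(pi/17)) / ((2)−(-2*cos(pi/17))) = 17*cos(pi/17)/(cos(pi/17) + 1) = ϑ(G).
Numerically 8.427014.
8 ≤ 17*cos(pi/17)/(cos(pi/17) + 1) ≤ 9: both strict.

17*cos(pi/17)/(cos(pi/17) + 1)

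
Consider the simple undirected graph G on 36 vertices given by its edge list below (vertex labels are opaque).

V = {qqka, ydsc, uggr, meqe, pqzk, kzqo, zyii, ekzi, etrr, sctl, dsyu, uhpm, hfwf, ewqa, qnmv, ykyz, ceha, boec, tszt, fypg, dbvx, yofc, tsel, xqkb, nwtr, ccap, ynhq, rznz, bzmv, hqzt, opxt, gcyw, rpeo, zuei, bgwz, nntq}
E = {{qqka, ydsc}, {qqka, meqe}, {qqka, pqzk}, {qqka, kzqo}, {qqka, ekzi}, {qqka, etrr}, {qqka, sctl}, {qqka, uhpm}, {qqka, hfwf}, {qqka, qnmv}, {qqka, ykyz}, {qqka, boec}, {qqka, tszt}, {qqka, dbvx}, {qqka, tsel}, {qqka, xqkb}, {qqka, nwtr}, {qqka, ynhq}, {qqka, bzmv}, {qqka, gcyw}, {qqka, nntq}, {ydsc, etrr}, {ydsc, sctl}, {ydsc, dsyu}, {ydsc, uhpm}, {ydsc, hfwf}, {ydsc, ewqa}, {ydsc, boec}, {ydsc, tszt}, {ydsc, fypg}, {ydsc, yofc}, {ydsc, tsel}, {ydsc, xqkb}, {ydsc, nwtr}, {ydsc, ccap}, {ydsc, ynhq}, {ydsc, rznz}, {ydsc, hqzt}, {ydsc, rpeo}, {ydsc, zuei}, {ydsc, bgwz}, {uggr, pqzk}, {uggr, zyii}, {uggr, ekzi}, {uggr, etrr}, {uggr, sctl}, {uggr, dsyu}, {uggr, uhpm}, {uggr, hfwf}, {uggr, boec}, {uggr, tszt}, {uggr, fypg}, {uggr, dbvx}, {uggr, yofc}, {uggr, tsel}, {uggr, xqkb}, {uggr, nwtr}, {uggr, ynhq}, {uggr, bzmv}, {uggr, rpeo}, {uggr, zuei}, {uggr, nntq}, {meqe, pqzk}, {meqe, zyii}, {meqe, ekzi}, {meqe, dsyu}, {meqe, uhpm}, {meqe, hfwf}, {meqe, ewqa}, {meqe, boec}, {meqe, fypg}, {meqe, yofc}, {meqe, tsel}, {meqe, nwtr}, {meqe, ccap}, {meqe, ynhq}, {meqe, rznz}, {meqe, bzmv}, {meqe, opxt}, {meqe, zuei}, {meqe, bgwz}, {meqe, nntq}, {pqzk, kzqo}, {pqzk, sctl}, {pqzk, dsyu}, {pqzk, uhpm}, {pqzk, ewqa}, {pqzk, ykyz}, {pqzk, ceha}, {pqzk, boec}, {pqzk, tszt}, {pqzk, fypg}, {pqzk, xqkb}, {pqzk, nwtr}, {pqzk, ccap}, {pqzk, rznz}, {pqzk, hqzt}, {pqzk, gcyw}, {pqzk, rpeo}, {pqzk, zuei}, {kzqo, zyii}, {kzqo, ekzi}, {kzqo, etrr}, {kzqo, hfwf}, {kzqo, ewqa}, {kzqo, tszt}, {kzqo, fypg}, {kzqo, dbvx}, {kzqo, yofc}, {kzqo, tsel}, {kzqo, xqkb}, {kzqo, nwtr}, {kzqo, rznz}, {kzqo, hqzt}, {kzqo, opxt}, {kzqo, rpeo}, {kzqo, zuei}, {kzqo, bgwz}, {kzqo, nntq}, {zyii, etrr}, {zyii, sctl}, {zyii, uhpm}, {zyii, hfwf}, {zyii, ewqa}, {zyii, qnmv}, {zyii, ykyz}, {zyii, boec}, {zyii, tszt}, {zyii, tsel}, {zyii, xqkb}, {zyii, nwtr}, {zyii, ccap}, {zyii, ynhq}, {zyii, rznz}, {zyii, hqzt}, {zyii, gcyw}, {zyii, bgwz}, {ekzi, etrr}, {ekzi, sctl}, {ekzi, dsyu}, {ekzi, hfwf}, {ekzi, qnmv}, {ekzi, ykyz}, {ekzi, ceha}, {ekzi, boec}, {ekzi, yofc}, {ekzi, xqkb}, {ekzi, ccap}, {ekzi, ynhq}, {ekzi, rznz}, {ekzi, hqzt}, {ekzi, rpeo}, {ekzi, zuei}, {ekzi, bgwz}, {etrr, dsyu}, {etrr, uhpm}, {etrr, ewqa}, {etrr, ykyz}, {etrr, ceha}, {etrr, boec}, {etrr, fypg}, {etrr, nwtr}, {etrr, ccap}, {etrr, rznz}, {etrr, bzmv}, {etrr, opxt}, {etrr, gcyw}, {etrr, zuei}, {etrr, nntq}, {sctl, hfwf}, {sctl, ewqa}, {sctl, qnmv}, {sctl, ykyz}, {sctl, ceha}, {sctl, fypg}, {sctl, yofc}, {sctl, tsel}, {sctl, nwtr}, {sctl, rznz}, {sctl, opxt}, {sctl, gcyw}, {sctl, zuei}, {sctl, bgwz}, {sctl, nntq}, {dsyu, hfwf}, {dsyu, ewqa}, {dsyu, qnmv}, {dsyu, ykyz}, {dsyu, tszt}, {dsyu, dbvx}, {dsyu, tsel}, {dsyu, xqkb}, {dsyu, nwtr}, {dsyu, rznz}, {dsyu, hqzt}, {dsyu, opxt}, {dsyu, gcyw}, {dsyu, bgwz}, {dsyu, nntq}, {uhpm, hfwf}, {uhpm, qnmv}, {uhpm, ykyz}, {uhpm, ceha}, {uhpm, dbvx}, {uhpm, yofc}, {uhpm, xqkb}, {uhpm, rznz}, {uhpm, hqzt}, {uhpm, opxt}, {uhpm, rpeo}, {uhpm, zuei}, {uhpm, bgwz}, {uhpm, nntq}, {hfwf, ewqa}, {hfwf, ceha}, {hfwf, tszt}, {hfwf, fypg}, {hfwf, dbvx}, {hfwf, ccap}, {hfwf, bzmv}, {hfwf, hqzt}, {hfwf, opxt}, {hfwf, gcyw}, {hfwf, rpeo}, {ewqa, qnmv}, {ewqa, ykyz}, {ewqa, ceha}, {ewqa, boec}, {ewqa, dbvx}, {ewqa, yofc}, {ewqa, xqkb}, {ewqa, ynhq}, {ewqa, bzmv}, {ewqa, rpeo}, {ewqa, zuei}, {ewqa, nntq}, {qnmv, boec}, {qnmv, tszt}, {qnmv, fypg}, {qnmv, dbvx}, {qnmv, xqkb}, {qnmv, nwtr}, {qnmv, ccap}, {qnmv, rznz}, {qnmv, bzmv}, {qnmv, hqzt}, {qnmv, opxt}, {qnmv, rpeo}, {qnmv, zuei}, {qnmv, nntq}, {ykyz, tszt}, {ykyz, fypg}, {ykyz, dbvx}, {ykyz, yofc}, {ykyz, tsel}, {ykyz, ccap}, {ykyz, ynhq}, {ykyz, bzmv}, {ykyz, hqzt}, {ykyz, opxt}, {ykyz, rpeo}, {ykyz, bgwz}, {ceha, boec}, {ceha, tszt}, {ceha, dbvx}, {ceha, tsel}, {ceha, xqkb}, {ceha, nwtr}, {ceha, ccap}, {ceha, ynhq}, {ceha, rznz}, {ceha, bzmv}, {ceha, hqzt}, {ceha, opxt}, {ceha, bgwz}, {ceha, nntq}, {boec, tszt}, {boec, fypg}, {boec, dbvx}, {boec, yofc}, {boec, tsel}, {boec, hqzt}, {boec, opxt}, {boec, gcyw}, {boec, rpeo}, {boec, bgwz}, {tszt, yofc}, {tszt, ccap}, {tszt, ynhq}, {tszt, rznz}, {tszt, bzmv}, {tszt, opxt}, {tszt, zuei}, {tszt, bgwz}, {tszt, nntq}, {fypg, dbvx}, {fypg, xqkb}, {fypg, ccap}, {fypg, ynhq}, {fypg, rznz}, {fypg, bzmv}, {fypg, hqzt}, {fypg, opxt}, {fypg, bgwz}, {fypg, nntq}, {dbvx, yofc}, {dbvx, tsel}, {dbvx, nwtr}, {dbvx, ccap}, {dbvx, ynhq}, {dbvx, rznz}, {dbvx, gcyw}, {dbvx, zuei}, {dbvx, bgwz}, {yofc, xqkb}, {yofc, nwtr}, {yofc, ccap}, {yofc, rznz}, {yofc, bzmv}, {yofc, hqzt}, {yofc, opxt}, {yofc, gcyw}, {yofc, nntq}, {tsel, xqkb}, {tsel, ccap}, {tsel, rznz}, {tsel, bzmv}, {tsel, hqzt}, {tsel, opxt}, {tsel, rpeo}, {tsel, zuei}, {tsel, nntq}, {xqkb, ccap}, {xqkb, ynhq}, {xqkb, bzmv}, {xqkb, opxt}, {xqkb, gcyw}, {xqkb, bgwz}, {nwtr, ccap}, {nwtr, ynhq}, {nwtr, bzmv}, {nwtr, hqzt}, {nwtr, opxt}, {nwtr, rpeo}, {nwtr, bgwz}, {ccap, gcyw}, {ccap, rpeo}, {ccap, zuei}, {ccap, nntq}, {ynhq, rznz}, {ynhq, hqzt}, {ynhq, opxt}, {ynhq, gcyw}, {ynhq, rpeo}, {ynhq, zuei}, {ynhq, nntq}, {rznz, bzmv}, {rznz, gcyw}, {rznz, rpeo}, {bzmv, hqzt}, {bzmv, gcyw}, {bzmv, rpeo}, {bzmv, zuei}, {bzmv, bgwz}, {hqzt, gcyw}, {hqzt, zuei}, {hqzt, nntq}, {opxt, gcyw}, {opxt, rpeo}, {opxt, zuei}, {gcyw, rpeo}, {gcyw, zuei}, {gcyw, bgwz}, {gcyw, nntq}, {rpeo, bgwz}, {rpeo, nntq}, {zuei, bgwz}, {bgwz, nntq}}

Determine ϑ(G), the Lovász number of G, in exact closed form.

Vertex bzmv has 21 neighbors: qqka, uggr, meqe, etrr, hfwf, ewqa, qnmv, ykyz, ceha, tszt, fypg, yofc, tsel, xqkb, nwtr, rznz, hqzt, gcyw, rpeo, zuei, bgwz.
N(meqe) = {qqka, pqzk, zyii, ekzi, dsyu, uhpm, hfwf, ewqa, boec, fypg, yofc, tsel, nwtr, ccap, ynhq, rznz, bzmv, opxt, zuei, bgwz, nntq}, |N(meqe)| = 21.
N(yofc) = {ydsc, uggr, meqe, kzqo, ekzi, sctl, uhpm, ewqa, ykyz, boec, tszt, dbvx, xqkb, nwtr, ccap, rznz, bzmv, hqzt, opxt, gcyw, nntq}, |N(yofc)| = 21.
Vertex ccap has 21 neighbors: ydsc, meqe, pqzk, zyii, ekzi, etrr, hfwf, qnmv, ykyz, ceha, tszt, fypg, dbvx, yofc, tsel, xqkb, nwtr, gcyw, rpeo, zuei, nntq.
G on 36 vertices is 21-regular; Kneser K(9,2) on C(9,2)=36 vertices.
Distinct eigenvalues (to 3 d.p.): [21.0, 1.0, -6.0].
−36·(-6) / ((21)−(-6)) = 8 = ϑ(G).
ϑ(G) ≈ 8.000000.

8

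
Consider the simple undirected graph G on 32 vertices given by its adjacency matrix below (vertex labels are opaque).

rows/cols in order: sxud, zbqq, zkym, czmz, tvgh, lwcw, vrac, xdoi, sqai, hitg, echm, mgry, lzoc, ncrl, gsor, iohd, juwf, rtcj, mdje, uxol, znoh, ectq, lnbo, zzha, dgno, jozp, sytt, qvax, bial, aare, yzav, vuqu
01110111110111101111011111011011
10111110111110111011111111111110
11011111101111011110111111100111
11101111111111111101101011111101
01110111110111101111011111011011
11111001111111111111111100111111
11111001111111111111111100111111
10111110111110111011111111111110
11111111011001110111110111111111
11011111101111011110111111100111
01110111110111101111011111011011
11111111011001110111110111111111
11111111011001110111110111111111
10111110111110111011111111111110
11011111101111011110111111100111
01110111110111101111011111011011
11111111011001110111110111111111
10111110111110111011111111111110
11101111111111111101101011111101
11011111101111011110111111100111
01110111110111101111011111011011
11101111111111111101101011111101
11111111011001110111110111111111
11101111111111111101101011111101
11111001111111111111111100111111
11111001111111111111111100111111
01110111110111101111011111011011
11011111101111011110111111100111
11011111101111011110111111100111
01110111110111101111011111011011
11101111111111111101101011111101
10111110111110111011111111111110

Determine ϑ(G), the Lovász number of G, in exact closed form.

7

Vertex xdoi has 27 neighbors: sxud, zkym, czmz, tvgh, lwcw, vrac, sqai, hitg, echm, mgry, lzoc, gsor, iohd, juwf, mdje, uxol, znoh, ectq, lnbo, zzha, dgno, jozp, sytt, qvax, bial, aare, yzav.
N(hitg) = {sxud, zbqq, czmz, tvgh, lwcw, vrac, xdoi, sqai, echm, mgry, lzoc, ncrl, iohd, juwf, rtcj, mdje, znoh, ectq, lnbo, zzha, dgno, jozp, sytt, aare, yzav, vuqu}, |N(hitg)| = 26.
Vertex qvax has 26 neighbors: sxud, zbqq, czmz, tvgh, lwcw, vrac, xdoi, sqai, echm, mgry, lzoc, ncrl, iohd, juwf, rtcj, mdje, znoh, ectq, lnbo, zzha, dgno, jozp, sytt, aare, yzav, vuqu.
Vertex vuqu has 27 neighbors: sxud, zkym, czmz, tvgh, lwcw, vrac, sqai, hitg, echm, mgry, lzoc, gsor, iohd, juwf, mdje, uxol, znoh, ectq, lnbo, zzha, dgno, jozp, sytt, qvax, bial, aare, yzav.
K_{7,6,5,5,5,4} (perfect); ϑ(G) = α(G) = max{7,6,5,5,5,4} = 7.
ϑ(G) ≈ 7.00000000.
Check 7 ≤ 7 ≤ 7: collapsed.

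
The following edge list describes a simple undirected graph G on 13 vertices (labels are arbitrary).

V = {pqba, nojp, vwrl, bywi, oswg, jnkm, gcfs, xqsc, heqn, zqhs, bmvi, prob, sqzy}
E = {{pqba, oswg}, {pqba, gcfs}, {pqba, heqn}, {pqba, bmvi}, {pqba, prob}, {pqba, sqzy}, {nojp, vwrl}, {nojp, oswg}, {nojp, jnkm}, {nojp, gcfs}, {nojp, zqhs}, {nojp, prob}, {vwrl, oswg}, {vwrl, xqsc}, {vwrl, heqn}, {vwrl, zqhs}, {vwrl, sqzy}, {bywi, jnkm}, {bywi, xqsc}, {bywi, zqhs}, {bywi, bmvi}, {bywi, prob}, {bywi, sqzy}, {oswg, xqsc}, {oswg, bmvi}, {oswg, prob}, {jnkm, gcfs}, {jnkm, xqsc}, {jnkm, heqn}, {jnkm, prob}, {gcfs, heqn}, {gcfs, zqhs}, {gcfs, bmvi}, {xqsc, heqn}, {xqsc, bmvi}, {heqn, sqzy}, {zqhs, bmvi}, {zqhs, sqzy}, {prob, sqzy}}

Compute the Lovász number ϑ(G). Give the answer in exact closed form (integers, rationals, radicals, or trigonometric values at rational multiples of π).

sqrt(13)

N(gcfs) = {pqba, nojp, jnkm, heqn, zqhs, bmvi}, |N(gcfs)| = 6.
N(pqba) = {oswg, gcfs, heqn, bmvi, prob, sqzy}, |N(pqba)| = 6.
Vertex bywi has 6 neighbors: jnkm, xqsc, zqhs, bmvi, prob, sqzy.
deg(prob) = 6; N(prob) = {pqba, nojp, bywi, oswg, jnkm, sqzy}.
deg(v) = 6 for all v (|V|=13); SR(13,6,2,3) — a Paley graph.
The 3 distinct eigenvalues: [6.0, 1.302776, -2.302776].
Lovász: ϑ = −13(-sqrt(13)/2 - 1/2)/(6+-(-sqrt(13)/2 - 1/2)) = sqrt(13).
ϑ(G) ≈ 3.60555128.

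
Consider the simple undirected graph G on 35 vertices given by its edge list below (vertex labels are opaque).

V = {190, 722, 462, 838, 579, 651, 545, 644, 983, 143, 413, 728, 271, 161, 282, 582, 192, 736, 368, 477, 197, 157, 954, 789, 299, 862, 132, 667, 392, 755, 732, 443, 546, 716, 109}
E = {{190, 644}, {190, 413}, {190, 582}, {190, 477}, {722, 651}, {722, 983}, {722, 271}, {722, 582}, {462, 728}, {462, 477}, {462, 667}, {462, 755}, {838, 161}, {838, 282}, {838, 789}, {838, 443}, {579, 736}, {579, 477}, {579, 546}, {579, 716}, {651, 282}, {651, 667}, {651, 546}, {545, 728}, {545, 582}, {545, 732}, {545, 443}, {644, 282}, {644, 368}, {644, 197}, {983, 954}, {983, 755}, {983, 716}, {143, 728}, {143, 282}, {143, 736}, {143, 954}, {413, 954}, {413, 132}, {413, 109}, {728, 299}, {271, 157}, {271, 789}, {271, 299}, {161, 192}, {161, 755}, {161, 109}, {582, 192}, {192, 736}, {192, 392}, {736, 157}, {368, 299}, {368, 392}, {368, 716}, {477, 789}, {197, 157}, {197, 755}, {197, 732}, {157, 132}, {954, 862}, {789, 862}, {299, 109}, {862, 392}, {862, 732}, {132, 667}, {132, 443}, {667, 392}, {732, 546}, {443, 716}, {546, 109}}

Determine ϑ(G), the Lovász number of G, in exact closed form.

Vertex 143 has 4 neighbors: 728, 282, 736, 954.
deg(755) = 4; N(755) = {462, 983, 161, 197}.
deg(983) = 4; N(983) = {722, 954, 755, 716}.
Vertex 413 has 4 neighbors: 190, 954, 132, 109.
G on 35 vertices is 4-regular; Kneser K(7,3) on C(7,3)=35 vertices.
The 4 distinct eigenvalues: [4.0, 2.0, -1.0, -3.0].
λ_max=4, λ_min=-3; ϑ = −35·λ_min/(λ_max−λ_min) = 15.
Numerically 15.0000.

15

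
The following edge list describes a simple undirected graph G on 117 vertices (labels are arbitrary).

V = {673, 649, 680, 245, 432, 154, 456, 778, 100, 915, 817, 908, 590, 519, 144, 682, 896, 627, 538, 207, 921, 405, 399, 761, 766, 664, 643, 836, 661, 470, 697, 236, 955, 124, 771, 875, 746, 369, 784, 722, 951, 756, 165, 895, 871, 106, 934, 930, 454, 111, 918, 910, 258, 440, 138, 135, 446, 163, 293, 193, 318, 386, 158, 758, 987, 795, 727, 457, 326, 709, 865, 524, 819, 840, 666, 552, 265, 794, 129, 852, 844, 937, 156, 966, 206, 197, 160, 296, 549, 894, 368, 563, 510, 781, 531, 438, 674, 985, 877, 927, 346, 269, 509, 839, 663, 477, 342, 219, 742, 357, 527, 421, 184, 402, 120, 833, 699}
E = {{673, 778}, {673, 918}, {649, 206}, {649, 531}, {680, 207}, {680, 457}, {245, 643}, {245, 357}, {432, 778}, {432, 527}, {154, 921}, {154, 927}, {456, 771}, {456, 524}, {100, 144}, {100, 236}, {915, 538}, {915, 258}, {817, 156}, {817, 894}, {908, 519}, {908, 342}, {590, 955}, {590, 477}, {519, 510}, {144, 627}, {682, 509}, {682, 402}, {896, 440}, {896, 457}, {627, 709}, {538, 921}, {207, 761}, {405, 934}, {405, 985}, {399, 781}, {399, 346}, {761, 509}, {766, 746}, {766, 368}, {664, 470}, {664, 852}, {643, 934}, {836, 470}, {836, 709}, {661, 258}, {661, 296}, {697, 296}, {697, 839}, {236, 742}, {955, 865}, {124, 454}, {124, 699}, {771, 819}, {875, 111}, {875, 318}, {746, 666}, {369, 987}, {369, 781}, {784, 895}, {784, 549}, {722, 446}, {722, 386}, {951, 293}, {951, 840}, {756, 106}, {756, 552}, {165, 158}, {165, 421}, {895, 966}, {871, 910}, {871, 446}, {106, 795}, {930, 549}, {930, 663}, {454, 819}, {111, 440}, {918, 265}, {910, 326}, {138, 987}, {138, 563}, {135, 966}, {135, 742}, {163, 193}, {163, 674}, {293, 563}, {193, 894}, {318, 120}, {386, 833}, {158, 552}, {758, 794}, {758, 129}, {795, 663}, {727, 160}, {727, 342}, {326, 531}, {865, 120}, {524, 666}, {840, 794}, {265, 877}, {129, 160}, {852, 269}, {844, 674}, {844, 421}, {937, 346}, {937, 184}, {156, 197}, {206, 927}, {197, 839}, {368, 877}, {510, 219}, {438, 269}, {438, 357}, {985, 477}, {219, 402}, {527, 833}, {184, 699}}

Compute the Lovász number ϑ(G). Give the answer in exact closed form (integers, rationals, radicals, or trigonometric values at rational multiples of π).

117*cos(pi/117)/(cos(pi/117) + 1)

N(927) = {154, 206}, |N(927)| = 2.
Vertex 840 has 2 neighbors: 951, 794.
deg(937) = 2; N(937) = {346, 184}.
N(100) = {144, 236}, |N(100)| = 2.
Regular of degree 2 on 117 vertices: connected 2-regular on 117 ⇒ C_{117}.
Distinct eigenvalues (to 3 d.p.): [2.0, 1.997, 1.988, 1.974, 1.954, 1.928, 1.897, 1.86, 1.818, 1.771, 1.718, 1.661, 1.599, 1.532, 1.461, 1.385, 1.306, 1.223, 1.136, 1.046, 0.953, 0.857, 0.759, 0.659, 0.556, 0.453, 0.347, 0.241, 0.134, 0.027, -0.081, -0.188, -0.294, -0.4, -0.505, -0.608, -0.709, -0.809, -0.906, -1.0, -1.092, -1.18, -1.265, -1.346, -1.424, -1.497, -1.566, -1.631, -1.69, -1.745, -1.795, -1.84, -1.879, -1.913, -1.942, -1.965, -1.982, -1.994, -1.999].
−117·(-2*cos(pi/117)) / ((2)−(-2*cos(pi/117))) = 117*cos(pi/117)/(cos(pi/117) + 1) = ϑ(G).
Numerically 58.4895.
α=58, χ(Ḡ)=59; ϑ=117*cos(pi/117)/(cos(pi/117) + 1) lies between (both strict).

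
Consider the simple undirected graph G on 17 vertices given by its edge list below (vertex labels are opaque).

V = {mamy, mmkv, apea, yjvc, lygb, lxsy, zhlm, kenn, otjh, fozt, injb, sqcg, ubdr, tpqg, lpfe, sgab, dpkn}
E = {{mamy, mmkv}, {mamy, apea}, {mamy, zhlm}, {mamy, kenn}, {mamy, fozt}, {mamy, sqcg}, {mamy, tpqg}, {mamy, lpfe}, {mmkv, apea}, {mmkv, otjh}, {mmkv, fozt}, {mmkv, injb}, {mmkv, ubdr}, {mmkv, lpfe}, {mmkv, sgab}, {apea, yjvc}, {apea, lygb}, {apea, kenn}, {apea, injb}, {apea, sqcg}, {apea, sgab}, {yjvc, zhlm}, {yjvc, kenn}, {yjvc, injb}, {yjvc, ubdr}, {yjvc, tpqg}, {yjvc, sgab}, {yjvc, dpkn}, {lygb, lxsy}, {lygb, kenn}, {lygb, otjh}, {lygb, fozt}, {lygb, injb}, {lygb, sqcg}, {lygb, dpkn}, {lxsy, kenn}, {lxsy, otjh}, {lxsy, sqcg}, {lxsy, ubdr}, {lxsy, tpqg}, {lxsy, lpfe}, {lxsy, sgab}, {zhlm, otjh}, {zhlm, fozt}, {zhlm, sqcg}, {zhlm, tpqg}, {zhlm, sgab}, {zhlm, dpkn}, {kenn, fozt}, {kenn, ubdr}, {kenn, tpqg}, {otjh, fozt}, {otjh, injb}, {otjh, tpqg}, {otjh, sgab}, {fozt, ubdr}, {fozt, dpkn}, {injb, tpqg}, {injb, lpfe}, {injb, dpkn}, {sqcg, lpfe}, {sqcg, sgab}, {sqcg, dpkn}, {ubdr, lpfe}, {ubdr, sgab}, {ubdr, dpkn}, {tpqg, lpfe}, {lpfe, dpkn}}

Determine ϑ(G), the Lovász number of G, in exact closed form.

deg(injb) = 8; N(injb) = {mmkv, apea, yjvc, lygb, otjh, tpqg, lpfe, dpkn}.
N(kenn) = {mamy, apea, yjvc, lygb, lxsy, fozt, ubdr, tpqg}, |N(kenn)| = 8.
Vertex sqcg has 8 neighbors: mamy, apea, lygb, lxsy, zhlm, lpfe, sgab, dpkn.
Vertex yjvc has 8 neighbors: apea, zhlm, kenn, injb, ubdr, tpqg, sgab, dpkn.
8-regular, N=17; strongly regular (17,8,3,4).
A has 3 distinct eigenvalues ≈ [8.0, 1.5616, -2.5616].
With N=17: ϑ(G) = 17·(-(-sqrt(17)/2 - 1/2))/(8−(-sqrt(17)/2 - 1/2)) = sqrt(17).
≈ 4.12310563 (to 8 d.p.).

sqrt(17)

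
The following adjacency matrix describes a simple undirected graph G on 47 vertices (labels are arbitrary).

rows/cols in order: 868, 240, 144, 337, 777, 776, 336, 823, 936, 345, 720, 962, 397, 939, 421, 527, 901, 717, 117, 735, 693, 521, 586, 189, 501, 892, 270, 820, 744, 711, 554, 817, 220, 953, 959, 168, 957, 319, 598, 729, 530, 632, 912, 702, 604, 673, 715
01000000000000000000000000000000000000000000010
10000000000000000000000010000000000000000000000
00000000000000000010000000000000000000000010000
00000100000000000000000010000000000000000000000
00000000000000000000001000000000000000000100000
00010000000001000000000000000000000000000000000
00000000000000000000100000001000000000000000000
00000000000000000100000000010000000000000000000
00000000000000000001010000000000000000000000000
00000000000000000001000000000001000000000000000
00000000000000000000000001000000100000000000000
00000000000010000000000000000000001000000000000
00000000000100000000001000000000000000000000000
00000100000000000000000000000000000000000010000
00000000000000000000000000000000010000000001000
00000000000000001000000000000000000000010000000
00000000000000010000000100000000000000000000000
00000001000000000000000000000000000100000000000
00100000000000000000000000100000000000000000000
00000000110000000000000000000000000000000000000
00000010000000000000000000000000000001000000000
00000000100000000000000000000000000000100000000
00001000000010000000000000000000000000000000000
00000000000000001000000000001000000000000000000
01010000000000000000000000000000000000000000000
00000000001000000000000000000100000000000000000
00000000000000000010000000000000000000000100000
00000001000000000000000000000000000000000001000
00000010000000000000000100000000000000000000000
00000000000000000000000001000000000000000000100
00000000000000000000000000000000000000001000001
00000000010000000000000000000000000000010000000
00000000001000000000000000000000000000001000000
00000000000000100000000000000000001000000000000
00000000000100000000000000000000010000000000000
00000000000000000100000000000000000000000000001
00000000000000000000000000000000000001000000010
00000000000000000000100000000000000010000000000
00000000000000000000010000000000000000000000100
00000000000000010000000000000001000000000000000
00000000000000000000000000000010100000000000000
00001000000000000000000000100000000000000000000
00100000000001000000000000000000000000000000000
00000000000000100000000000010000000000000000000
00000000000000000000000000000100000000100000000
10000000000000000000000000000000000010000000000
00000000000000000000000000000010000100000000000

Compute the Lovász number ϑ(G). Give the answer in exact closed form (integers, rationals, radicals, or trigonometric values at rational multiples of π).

47*cos(pi/47)/(cos(pi/47) + 1)

deg(892) = 2; N(892) = {720, 711}.
Vertex 604 has 2 neighbors: 711, 598.
deg(693) = 2; N(693) = {336, 319}.
Vertex 168 has 2 neighbors: 717, 715.
2-regular, N=47; a single 47-cycle (edge-transitive).
Distinct eigenvalues (to 3 d.p.): [2.0, 1.982, 1.929, 1.841, 1.721, 1.57, 1.39, 1.186, 0.961, 0.719, 0.464, 0.2, -0.067, -0.333, -0.593, -0.842, -1.076, -1.291, -1.483, -1.649, -1.785, -1.889, -1.96, -1.996].
Lovász (edge-transitive): ϑ = −47·(-2*cos(pi/47))/((2)−(-2*cos(pi/47))) = 47*cos(pi/47)/(cos(pi/47) + 1).
≈ 23.473731 (to 6 d.p.).
α=23, χ(Ḡ)=24; ϑ=47*cos(pi/47)/(cos(pi/47) + 1) lies between (both strict).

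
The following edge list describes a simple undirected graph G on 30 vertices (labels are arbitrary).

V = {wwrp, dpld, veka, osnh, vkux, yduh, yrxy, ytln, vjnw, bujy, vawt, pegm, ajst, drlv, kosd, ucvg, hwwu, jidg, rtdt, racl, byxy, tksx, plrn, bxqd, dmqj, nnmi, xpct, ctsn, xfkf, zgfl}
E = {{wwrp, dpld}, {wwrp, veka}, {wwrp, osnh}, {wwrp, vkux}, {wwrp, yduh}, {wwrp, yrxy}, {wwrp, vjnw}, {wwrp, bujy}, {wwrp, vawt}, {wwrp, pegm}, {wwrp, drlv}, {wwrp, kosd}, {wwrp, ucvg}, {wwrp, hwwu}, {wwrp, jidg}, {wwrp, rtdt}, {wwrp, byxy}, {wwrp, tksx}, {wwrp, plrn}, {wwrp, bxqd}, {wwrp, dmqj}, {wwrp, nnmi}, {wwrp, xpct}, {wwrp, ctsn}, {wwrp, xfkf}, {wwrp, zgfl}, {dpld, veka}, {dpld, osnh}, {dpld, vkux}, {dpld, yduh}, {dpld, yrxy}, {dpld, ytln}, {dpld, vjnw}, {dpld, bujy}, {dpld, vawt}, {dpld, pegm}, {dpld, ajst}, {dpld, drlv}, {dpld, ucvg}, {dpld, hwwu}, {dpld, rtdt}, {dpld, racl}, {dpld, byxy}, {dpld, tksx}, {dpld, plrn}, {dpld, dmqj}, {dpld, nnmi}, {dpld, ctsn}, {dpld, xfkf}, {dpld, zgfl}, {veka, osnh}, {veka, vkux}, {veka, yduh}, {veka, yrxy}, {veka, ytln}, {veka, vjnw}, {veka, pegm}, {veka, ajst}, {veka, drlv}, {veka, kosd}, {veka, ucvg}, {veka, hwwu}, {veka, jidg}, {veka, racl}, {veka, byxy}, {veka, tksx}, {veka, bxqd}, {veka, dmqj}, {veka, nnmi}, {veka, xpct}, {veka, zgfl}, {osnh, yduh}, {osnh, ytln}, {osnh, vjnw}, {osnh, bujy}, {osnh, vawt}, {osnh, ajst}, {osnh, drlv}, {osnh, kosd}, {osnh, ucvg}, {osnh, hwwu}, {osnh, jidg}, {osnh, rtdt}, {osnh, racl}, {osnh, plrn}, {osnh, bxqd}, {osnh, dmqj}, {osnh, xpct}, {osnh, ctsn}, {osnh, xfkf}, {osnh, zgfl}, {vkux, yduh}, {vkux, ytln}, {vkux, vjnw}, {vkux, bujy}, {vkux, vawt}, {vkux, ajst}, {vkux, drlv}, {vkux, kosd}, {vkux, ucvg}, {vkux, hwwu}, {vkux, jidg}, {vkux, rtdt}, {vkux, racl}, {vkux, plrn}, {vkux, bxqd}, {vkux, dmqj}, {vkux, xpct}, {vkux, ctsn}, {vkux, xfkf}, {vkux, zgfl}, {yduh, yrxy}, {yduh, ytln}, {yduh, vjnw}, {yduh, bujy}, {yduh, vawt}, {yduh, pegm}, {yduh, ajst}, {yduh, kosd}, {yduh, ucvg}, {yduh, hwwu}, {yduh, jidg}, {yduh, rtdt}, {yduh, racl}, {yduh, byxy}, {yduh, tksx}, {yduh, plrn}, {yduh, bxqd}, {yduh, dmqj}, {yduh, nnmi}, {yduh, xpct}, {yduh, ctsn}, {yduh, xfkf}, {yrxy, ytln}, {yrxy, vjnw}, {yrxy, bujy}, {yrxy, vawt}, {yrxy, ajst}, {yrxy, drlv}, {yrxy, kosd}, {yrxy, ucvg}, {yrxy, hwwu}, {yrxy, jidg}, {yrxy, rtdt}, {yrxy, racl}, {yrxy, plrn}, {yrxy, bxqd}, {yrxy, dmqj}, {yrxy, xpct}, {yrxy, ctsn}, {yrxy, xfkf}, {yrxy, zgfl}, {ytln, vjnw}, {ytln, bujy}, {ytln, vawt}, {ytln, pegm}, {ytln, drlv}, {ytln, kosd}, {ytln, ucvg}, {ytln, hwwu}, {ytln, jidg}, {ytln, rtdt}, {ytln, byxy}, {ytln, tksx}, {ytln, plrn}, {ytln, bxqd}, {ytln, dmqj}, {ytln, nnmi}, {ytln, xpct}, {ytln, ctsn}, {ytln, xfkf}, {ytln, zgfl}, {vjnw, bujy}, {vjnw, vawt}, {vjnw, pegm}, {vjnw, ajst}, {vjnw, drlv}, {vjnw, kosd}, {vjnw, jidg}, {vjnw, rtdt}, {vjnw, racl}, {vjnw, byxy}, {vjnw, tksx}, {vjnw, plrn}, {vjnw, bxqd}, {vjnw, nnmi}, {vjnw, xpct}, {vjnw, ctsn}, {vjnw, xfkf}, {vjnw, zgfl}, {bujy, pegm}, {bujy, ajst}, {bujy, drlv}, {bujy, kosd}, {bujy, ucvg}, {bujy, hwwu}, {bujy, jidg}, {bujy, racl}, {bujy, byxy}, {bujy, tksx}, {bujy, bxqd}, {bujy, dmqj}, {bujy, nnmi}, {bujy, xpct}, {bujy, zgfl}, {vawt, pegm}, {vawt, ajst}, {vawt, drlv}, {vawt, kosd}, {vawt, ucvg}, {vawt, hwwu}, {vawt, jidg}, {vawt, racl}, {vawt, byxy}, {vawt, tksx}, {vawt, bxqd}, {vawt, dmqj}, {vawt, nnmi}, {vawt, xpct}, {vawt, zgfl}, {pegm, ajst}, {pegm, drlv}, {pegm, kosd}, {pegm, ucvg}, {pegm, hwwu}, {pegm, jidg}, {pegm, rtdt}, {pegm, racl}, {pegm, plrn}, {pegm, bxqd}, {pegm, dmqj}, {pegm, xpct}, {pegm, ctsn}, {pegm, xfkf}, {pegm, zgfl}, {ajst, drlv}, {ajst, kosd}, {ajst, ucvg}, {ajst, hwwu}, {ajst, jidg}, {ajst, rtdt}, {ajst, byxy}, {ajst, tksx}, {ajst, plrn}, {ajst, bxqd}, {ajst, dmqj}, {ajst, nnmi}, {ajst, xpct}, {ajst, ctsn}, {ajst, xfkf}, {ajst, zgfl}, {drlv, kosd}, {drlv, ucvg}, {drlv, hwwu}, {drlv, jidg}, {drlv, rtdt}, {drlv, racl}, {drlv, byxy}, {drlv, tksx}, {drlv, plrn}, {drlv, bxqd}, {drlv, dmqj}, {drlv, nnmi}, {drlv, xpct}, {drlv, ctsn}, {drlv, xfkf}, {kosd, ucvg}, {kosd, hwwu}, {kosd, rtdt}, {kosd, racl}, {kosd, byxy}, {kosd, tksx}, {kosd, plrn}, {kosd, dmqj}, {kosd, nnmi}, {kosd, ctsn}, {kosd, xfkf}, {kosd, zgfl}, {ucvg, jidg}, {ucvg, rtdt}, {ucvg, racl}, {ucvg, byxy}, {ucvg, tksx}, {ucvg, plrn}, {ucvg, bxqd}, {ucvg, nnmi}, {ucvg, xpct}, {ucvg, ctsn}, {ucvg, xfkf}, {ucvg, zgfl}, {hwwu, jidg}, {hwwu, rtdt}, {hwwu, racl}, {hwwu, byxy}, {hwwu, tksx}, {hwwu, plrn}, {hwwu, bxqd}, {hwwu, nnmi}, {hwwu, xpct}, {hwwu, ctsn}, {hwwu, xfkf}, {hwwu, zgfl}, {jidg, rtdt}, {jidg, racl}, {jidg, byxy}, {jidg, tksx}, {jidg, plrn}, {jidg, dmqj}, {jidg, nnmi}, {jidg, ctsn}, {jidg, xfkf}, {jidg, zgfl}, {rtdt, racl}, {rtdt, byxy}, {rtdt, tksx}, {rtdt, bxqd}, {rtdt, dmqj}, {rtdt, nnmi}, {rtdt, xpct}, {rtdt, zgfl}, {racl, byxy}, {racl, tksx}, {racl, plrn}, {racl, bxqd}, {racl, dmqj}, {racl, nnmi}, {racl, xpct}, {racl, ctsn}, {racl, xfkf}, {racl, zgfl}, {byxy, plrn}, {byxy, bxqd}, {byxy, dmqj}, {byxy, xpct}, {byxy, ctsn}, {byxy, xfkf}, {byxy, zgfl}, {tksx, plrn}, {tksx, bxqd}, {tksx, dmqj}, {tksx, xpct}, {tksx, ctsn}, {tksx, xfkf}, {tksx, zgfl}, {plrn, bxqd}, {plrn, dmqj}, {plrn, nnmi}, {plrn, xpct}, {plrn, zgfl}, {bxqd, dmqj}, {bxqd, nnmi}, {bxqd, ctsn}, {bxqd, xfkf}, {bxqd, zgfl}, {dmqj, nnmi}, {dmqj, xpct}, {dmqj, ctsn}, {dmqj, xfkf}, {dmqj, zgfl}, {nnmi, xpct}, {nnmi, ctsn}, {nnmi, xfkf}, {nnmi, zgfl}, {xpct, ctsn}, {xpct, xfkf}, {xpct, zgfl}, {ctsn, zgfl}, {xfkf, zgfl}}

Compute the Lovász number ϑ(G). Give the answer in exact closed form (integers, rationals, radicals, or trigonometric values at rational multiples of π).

N(ajst) = {dpld, veka, osnh, vkux, yduh, yrxy, vjnw, bujy, vawt, pegm, drlv, kosd, ucvg, hwwu, jidg, rtdt, byxy, tksx, plrn, bxqd, dmqj, nnmi, xpct, ctsn, xfkf, zgfl}, |N(ajst)| = 26.
N(kosd) = {wwrp, veka, osnh, vkux, yduh, yrxy, ytln, vjnw, bujy, vawt, pegm, ajst, drlv, ucvg, hwwu, rtdt, racl, byxy, tksx, plrn, dmqj, nnmi, ctsn, xfkf, zgfl}, |N(kosd)| = 25.
N(yduh) = {wwrp, dpld, veka, osnh, vkux, yrxy, ytln, vjnw, bujy, vawt, pegm, ajst, kosd, ucvg, hwwu, jidg, rtdt, racl, byxy, tksx, plrn, bxqd, dmqj, nnmi, xpct, ctsn, xfkf}, |N(yduh)| = 27.
Vertex xfkf has 23 neighbors: wwrp, dpld, osnh, vkux, yduh, yrxy, ytln, vjnw, pegm, ajst, drlv, kosd, ucvg, hwwu, jidg, racl, byxy, tksx, bxqd, dmqj, nnmi, xpct, zgfl.
Complete multipartite on [7, 7, 5, 4, 4, 3]: sandwich collapses at ϑ=7.
Numerically 7.0000.
7 ≤ 7 ≤ 7: collapsed.

7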